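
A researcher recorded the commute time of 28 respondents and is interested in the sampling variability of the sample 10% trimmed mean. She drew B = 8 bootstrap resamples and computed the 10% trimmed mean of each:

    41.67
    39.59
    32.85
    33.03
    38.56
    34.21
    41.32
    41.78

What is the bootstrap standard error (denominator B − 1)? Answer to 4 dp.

SE* = 3.9113

Bootstrap SE is the standard deviation of the 8 replicate 10% trimmed means.
Mean of replicates: (41.67 + 39.59 + 32.85 + 33.03 + 38.56 + 34.21 + 41.32 + 41.78) / 8 = 303.01000 / 8 = 37.87625
Sum of squared deviations: (+3.79375)² + (+1.71375)² + (−5.02625)² + (−4.84625)² + (+0.68375)² + (−3.66625)² + (+3.44375)² + (+3.90375)² = 107.08639
Variance = 107.08639 / 7 = 15.29806
SE* = √15.29806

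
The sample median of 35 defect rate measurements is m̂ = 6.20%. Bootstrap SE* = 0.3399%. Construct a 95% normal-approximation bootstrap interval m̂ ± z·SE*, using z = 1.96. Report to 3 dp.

Margin = 1.96 × 0.3399 = 0.6662
Interval: 6.20 ± 0.6662

(5.534, 6.866)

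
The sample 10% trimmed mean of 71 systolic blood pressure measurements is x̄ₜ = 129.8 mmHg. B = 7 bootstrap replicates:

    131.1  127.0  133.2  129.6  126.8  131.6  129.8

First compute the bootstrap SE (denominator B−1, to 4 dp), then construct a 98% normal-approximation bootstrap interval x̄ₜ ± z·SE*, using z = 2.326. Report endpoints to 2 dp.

(124.32, 135.28)

Mean of replicates = 129.8714; sum of squared deviations = 33.3343; SE* = √(33.3343/6) = 2.3571
Margin = 2.326 × 2.3571 = 5.483
Interval: 129.8 ± 5.483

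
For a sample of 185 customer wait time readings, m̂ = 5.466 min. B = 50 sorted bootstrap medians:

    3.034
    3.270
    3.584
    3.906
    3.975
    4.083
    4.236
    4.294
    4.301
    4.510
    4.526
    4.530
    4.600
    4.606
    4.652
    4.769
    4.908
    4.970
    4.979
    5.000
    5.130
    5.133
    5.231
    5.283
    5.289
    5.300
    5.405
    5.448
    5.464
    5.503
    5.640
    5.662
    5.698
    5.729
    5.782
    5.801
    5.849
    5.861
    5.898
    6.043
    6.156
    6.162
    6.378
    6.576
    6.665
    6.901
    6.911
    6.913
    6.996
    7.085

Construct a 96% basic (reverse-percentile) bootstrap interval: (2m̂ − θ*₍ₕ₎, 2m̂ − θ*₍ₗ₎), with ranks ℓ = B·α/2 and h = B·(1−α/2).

Percentile endpoints at ranks 1 and 49: θ*₍1₎ = 3.034, θ*₍49₎ = 6.996.
Basic interval reflects these around m̂:
  lower = 2 × 5.466 − 6.996 = 3.936
  upper = 2 × 5.466 − 3.034 = 7.898

(3.936, 7.898)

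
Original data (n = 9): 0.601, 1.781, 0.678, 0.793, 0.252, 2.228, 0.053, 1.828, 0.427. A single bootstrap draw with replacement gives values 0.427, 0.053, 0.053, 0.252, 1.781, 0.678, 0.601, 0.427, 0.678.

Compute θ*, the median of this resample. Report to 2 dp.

Sorted: 0.053, 0.053, 0.252, 0.427, 0.427, 0.601, 0.678, 0.678, 1.781
Median = middle value = 0.43

θ* = 0.43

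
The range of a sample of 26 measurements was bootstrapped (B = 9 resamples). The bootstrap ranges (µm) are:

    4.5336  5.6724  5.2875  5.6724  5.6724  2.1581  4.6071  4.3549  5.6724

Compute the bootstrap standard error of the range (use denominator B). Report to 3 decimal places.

SE* = 1.083

Bootstrap SE is the standard deviation of the 9 replicate ranges.
Mean of replicates: (4.5336 + 5.6724 + 5.2875 + 5.6724 + 5.6724 + 2.1581 + 4.6071 + 4.3549 + 5.6724) / 9 = 43.63080 / 9 = 4.84787
Sum of squared deviations: (−0.31427)² + (+0.82453)² + (+0.43963)² + (+0.82453)² + (+0.82453)² + (−2.68977)² + (−0.24077)² + (−0.49297)² + (+0.82453)² = 10.54729
Variance = 10.54729 / 9 = 1.17192
SE* = √1.17192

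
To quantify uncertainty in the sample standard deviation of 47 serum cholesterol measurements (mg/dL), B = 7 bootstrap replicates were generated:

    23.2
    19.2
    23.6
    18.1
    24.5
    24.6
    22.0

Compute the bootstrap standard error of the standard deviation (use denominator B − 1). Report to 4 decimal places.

SE* = 2.5773

Bootstrap SE is the standard deviation of the 7 replicate standard deviations.
Mean of replicates: (23.2 + 19.2 + 23.6 + 18.1 + 24.5 + 24.6 + 22.0) / 7 = 155.20000 / 7 = 22.17143
Sum of squared deviations: (+1.02857)² + (−2.97143)² + (+1.42857)² + (−4.07143)² + (+2.32857)² + (+2.42857)² + (−0.17143)² = 39.85429
Variance = 39.85429 / 6 = 6.64238
SE* = √6.64238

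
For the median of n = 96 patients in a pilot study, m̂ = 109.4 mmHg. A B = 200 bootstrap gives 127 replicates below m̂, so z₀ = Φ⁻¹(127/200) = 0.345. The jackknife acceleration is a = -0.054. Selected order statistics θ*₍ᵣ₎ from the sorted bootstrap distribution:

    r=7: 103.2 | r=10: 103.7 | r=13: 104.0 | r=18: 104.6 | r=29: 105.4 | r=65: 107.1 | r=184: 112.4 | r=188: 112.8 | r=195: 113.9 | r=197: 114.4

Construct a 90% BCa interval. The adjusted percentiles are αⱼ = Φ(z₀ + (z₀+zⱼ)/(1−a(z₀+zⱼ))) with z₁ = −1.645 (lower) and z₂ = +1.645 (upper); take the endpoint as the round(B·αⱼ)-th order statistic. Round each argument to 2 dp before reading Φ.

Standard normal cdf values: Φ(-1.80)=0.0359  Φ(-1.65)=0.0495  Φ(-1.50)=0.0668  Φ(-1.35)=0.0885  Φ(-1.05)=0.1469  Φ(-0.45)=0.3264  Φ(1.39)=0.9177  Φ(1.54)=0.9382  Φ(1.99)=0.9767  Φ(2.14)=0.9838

Lower: z₀ + z₁ = 0.345 + (-1.645) = -1.300; 1 − a(z₀+z₁) = 1 − (-0.054)(-1.300) = 0.9298; argument = 0.345 + (-1.300)/0.9298 = -1.0532 → -1.05.
α₁ = Φ(-1.05) = 0.1469; rank = round(200 × 0.1469) = 29; θ*₍29₎ = 105.4.
Upper: z₀ + z₂ = 1.990; 1 − a(z₀+z₂) = 1.1075; argument = 2.1419 → 2.14; α₂ = 0.9838; rank = 197; θ*₍197₎ = 114.4.

(105.4, 114.4)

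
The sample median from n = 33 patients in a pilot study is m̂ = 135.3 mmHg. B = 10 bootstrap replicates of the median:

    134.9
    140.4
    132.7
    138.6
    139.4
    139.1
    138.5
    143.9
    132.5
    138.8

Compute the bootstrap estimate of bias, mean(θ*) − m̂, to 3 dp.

bias = +2.580

mean(θ*) = (134.9 + 140.4 + 132.7 + 138.6 + 139.4 + 139.1 + 138.5 + 143.9 + 132.5 + 138.8) / 10 = 137.8800
bias = 137.8800 − 135.3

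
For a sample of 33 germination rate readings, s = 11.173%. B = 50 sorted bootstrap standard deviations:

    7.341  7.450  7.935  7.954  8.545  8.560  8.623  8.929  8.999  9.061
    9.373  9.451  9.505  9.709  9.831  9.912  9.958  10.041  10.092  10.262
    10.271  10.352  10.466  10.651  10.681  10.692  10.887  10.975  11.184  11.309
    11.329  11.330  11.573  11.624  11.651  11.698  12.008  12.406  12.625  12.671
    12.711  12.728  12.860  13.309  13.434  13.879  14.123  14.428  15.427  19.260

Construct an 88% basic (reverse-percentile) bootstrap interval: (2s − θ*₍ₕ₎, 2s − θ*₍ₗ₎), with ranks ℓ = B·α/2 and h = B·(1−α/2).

(8.223, 14.411)

Percentile endpoints at ranks 3 and 47: θ*₍3₎ = 7.935, θ*₍47₎ = 14.123.
Basic interval reflects these around s:
  lower = 2 × 11.173 − 14.123 = 8.223
  upper = 2 × 11.173 − 7.935 = 14.411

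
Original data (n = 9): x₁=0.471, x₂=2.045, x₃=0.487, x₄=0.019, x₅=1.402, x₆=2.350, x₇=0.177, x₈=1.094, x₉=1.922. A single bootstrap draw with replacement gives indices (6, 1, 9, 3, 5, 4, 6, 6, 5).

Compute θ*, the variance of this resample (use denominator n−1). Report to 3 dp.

θ* = 0.823

Resample values: 2.350, 0.471, 1.922, 0.487, 1.402, 0.019, 2.350, 2.350, 1.402.
Mean = 1.4170; sum of squared deviations = 6.5812
s² = 6.5812 / 8 = 0.8226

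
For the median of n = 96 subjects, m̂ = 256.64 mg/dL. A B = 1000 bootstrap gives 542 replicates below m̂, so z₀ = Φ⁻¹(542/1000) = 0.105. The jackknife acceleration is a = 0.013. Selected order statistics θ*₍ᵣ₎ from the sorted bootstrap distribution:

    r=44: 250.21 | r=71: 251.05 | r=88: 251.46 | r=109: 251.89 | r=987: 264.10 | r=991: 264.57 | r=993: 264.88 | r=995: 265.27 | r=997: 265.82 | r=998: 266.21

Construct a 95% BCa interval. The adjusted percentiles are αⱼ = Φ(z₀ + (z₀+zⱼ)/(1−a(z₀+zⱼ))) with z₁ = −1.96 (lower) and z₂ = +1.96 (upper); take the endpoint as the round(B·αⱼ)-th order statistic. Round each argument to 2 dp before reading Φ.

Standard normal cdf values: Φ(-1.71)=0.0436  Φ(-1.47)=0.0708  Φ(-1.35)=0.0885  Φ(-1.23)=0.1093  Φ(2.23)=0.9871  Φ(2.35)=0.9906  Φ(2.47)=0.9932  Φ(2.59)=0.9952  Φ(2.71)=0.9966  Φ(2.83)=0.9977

Lower: z₀ + z₁ = 0.105 + (-1.960) = -1.855; 1 − a(z₀+z₁) = 1 − (0.013)(-1.855) = 1.0241; argument = 0.105 + (-1.855)/1.0241 = -1.7063 → -1.71.
α₁ = Φ(-1.71) = 0.0436; rank = round(1000 × 0.0436) = 44; θ*₍44₎ = 250.21.
Upper: z₀ + z₂ = 2.065; 1 − a(z₀+z₂) = 0.9732; argument = 2.2270 → 2.23; α₂ = 0.9871; rank = 987; θ*₍987₎ = 264.10.

(250.21, 264.10)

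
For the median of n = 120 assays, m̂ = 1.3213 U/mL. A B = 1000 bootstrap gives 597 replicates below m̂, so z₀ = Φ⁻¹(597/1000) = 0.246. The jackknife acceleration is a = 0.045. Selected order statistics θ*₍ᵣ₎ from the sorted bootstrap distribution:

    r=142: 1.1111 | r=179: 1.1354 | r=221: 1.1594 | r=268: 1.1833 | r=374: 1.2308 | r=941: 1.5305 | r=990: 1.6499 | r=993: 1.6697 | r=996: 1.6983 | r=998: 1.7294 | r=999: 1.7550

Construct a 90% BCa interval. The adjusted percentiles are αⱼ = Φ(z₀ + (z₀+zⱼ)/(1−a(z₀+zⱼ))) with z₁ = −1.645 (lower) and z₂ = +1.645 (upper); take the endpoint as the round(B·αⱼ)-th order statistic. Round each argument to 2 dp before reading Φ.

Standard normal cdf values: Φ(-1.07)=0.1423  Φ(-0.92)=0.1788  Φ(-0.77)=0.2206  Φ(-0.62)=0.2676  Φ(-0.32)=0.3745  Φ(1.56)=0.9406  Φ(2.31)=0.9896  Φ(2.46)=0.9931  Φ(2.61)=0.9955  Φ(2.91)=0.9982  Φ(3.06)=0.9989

Lower: z₀ + z₁ = 0.246 + (-1.645) = -1.399; 1 − a(z₀+z₁) = 1 − (0.045)(-1.399) = 1.0630; argument = 0.246 + (-1.399)/1.0630 = -1.0701 → -1.07.
α₁ = Φ(-1.07) = 0.1423; rank = round(1000 × 0.1423) = 142; θ*₍142₎ = 1.1111.
Upper: z₀ + z₂ = 1.891; 1 − a(z₀+z₂) = 0.9149; argument = 2.3129 → 2.31; α₂ = 0.9896; rank = 990; θ*₍990₎ = 1.6499.

(1.1111, 1.6499)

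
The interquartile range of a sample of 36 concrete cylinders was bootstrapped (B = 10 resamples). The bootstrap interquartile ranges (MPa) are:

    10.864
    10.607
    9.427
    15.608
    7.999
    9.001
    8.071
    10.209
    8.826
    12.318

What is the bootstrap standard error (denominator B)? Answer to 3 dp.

Bootstrap SE is the standard deviation of the 10 replicate interquartile ranges.
Mean of replicates: (10.864 + 10.607 + 9.427 + 15.608 + 7.999 + 9.001 + 8.071 + 10.209 + 8.826 + 12.318) / 10 = 102.9300 / 10 = 10.2930
Sum of squared deviations: (+0.5710)² + (+0.3140)² + (−0.8660)² + (+5.3150)² + (−2.2940)² + (−1.2920)² + (−2.2220)² + (−0.0840)² + (−1.4670)² + (+2.0250)² = 47.5526
Variance = 47.5526 / 10 = 4.7553
SE* = √4.7553

SE* = 2.181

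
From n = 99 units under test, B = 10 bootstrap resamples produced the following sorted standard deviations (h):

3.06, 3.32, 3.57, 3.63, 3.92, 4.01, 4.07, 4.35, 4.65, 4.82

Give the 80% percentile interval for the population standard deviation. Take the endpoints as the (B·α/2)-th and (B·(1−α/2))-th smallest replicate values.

α = 0.20; lower rank = 10 × 0.100 = 1; upper rank = 10 × 0.900 = 9.
The 1st smallest replicate is 3.06; the 9th is 4.65.

(3.06, 4.65)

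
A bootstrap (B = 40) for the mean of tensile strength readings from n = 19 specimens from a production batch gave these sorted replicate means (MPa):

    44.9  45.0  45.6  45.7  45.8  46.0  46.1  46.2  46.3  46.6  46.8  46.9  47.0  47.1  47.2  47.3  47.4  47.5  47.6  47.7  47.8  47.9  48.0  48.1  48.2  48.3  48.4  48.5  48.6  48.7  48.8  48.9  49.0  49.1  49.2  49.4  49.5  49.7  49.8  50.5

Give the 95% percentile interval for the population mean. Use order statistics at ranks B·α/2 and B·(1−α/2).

(44.9, 49.8)

α = 0.05; lower rank = 40 × 0.025 = 1; upper rank = 40 × 0.975 = 39.
The 1st smallest replicate is 44.9; the 39th is 49.8.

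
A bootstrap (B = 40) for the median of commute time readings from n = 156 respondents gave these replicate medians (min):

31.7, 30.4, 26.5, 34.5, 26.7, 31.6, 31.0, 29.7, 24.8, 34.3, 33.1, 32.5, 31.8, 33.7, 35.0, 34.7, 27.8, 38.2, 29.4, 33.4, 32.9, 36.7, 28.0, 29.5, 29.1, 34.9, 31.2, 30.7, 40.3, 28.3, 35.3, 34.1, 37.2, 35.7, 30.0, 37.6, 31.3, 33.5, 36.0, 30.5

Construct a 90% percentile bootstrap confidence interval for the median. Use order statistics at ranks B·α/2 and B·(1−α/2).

Sorted replicates: 24.8, 26.5, 26.7, 27.8, 28.0, 28.3, 29.1, 29.4, 29.5, 29.7, 30.0, 30.4, 30.5, 30.7, 31.0, 31.2, 31.3, 31.6, 31.7, 31.8, 32.5, 32.9, 33.1, 33.4, 33.5, 33.7, 34.1, 34.3, 34.5, 34.7, 34.9, 35.0, 35.3, 35.7, 36.0, 36.7, 37.2, 37.6, 38.2, 40.3
α = 0.10; lower rank = 40 × 0.050 = 2; upper rank = 40 × 0.950 = 38.
The 2nd smallest replicate is 26.5; the 38th is 37.6.

(26.5, 37.6)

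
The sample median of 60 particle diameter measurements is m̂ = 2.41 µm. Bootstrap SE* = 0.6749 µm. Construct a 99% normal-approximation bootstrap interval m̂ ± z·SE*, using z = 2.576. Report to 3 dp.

(0.671, 4.149)

Margin = 2.576 × 0.6749 = 1.7385
Interval: 2.41 ± 1.7385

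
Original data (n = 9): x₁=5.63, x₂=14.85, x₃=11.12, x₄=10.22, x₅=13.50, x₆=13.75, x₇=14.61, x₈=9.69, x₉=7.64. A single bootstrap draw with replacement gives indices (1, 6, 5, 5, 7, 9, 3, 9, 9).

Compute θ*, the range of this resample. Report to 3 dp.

Resample values: 5.63, 13.75, 13.50, 13.50, 14.61, 7.64, 11.12, 7.64, 7.64.
Range = 14.61 − 5.63 = 8.980

θ* = 8.980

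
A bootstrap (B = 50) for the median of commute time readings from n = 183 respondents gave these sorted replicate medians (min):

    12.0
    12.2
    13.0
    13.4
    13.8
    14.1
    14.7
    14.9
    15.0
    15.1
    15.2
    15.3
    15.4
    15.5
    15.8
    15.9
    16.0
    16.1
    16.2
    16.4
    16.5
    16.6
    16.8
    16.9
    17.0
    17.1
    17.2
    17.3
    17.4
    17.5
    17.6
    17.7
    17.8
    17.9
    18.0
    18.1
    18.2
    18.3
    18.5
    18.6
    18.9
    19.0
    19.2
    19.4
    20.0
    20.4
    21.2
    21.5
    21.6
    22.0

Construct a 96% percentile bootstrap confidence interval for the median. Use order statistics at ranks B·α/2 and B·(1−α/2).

α = 0.04; lower rank = 50 × 0.020 = 1; upper rank = 50 × 0.980 = 49.
The 1st smallest replicate is 12.0; the 49th is 21.6.

(12.0, 21.6)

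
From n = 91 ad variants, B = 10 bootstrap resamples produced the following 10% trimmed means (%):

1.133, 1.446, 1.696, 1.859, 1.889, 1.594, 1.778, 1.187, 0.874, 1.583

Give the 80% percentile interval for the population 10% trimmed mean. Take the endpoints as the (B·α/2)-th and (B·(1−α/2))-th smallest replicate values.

(0.874, 1.859)

Sorted replicates: 0.874, 1.133, 1.187, 1.446, 1.583, 1.594, 1.696, 1.778, 1.859, 1.889
α = 0.20; lower rank = 10 × 0.100 = 1; upper rank = 10 × 0.900 = 9.
The 1st smallest replicate is 0.874; the 9th is 1.859.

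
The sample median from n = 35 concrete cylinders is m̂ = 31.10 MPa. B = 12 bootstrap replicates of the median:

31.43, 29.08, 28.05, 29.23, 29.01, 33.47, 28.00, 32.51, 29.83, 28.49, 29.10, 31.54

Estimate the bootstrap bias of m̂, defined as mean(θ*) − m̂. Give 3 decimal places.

bias = −1.122

mean(θ*) = (31.43 + 29.08 + 28.05 + 29.23 + 29.01 + 33.47 + 28.00 + 32.51 + 29.83 + 28.49 + 29.10 + 31.54) / 12 = 29.9783
bias = 29.9783 − 31.10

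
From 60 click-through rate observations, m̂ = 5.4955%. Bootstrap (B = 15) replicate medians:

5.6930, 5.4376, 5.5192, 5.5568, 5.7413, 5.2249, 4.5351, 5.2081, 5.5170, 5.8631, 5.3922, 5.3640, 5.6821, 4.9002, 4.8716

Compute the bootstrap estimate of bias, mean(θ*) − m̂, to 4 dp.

bias = −0.1284

mean(θ*) = (5.6930 + 5.4376 + 5.5192 + 5.5568 + 5.7413 + 5.2249 + 4.5351 + 5.2081 + 5.5170 + 5.8631 + 5.3922 + 5.3640 + 5.6821 + 4.9002 + 4.8716) / 15 = 5.36708
bias = 5.36708 − 5.4955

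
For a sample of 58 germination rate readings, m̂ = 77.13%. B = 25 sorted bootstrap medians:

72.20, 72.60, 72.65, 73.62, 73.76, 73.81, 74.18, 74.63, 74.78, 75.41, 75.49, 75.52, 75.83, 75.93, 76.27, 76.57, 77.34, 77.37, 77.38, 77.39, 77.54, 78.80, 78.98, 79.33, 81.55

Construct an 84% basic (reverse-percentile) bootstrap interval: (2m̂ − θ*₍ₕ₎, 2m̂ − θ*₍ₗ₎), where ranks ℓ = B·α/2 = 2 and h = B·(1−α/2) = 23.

(75.28, 81.66)

Percentile endpoints at ranks 2 and 23: θ*₍2₎ = 72.60, θ*₍23₎ = 78.98.
Basic interval reflects these around m̂:
  lower = 2 × 77.13 − 78.98 = 75.28
  upper = 2 × 77.13 − 72.60 = 81.66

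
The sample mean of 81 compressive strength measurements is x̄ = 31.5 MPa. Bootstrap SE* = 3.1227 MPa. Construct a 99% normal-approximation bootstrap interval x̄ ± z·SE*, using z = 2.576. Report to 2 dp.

Margin = 2.576 × 3.1227 = 8.044
Interval: 31.5 ± 8.044

(23.46, 39.54)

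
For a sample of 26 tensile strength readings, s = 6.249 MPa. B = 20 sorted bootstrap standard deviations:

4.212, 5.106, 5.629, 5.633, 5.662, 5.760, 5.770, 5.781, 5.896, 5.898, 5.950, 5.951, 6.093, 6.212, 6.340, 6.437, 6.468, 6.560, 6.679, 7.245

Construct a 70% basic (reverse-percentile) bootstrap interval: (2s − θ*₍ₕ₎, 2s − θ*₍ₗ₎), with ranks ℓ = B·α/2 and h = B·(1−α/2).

Percentile endpoints at ranks 3 and 17: θ*₍3₎ = 5.629, θ*₍17₎ = 6.468.
Basic interval reflects these around s:
  lower = 2 × 6.249 − 6.468 = 6.030
  upper = 2 × 6.249 − 5.629 = 6.869

(6.030, 6.869)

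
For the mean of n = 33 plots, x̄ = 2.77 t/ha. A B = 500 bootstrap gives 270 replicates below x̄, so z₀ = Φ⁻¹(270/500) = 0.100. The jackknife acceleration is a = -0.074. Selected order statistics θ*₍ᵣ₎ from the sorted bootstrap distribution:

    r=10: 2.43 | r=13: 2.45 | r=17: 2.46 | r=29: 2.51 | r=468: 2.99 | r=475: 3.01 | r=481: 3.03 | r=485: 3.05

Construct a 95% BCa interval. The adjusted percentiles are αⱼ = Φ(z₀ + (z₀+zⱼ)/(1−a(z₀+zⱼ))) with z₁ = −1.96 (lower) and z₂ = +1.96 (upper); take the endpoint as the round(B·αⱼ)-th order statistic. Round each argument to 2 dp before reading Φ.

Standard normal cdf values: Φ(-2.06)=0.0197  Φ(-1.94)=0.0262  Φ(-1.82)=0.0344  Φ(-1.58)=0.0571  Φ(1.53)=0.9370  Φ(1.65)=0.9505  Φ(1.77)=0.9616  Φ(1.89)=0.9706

Lower: z₀ + z₁ = 0.100 + (-1.960) = -1.860; 1 − a(z₀+z₁) = 1 − (-0.074)(-1.860) = 0.8624; argument = 0.100 + (-1.860)/0.8624 = -2.0569 → -2.06.
α₁ = Φ(-2.06) = 0.0197; rank = round(500 × 0.0197) = 10; θ*₍10₎ = 2.43.
Upper: z₀ + z₂ = 2.060; 1 − a(z₀+z₂) = 1.1524; argument = 1.8875 → 1.89; α₂ = 0.9706; rank = 485; θ*₍485₎ = 3.05.

(2.43, 3.05)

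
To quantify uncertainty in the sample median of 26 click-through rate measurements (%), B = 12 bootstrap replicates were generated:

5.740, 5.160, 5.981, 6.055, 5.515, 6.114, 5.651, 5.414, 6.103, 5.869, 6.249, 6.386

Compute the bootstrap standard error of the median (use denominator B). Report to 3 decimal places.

Bootstrap SE is the standard deviation of the 12 replicate medians.
Mean of replicates: (5.740 + 5.160 + 5.981 + 6.055 + 5.515 + 6.114 + 5.651 + 5.414 + 6.103 + 5.869 + 6.249 + 6.386) / 12 = 70.2370 / 12 = 5.8531
Sum of squared deviations: (−0.1131)² + (−0.6931)² + (+0.1279)² + (+0.2019)² + (−0.3381)² + (+0.2609)² + (−0.2021)² + (−0.4391)² + (+0.2499)² + (+0.0159)² + (+0.3959)² + (+0.5329)² = 1.4698
Variance = 1.4698 / 12 = 0.1225
SE* = √0.1225

SE* = 0.350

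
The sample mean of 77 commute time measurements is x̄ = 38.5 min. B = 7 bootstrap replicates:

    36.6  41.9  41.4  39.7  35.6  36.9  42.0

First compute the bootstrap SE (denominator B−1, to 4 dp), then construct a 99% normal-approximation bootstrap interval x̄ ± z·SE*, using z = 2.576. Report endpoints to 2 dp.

(31.43, 45.57)

Mean of replicates = 39.1571; sum of squared deviations = 45.2171; SE* = √(45.2171/6) = 2.7452
Margin = 2.576 × 2.7452 = 7.072
Interval: 38.5 ± 7.072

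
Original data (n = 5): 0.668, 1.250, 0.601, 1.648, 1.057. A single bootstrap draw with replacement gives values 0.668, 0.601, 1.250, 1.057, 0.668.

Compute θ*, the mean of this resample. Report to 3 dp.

θ* = 0.849

Mean = (0.668 + 0.601 + 1.250 + 1.057 + 0.668) / 5 = 4.2440 / 5 = 0.849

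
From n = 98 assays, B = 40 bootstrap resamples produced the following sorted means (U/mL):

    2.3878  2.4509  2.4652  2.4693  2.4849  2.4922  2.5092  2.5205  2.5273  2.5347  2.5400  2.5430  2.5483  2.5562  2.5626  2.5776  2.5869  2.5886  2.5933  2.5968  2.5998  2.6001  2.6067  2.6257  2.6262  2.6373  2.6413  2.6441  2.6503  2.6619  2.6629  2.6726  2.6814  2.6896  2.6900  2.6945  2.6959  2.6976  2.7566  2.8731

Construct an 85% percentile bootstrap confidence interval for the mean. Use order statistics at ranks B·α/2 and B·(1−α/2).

α = 0.15; lower rank = 40 × 0.075 = 3; upper rank = 40 × 0.925 = 37.
The 3rd smallest replicate is 2.4652; the 37th is 2.6959.

(2.4652, 2.6959)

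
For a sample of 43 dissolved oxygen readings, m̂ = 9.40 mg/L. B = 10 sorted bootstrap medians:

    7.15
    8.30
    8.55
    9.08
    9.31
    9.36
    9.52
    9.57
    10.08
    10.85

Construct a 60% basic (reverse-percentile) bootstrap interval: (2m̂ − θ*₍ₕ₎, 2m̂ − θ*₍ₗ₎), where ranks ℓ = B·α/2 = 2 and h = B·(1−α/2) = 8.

Percentile endpoints at ranks 2 and 8: θ*₍2₎ = 8.30, θ*₍8₎ = 9.57.
Basic interval reflects these around m̂:
  lower = 2 × 9.40 − 9.57 = 9.23
  upper = 2 × 9.40 − 8.30 = 10.50

(9.23, 10.50)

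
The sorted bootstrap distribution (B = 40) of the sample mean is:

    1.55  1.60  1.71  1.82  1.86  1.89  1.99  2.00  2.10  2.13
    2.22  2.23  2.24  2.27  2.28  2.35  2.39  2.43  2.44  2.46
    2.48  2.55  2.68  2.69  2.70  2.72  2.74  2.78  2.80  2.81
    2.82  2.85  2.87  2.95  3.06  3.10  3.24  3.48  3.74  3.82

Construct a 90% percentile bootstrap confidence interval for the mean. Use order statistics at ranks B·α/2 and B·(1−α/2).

α = 0.10; lower rank = 40 × 0.050 = 2; upper rank = 40 × 0.950 = 38.
The 2nd smallest replicate is 1.60; the 38th is 3.48.

(1.60, 3.48)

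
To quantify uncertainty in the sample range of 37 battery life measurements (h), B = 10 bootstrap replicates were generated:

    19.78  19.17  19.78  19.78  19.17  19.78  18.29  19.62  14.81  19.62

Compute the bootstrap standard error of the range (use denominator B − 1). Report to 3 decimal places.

Bootstrap SE is the standard deviation of the 10 replicate ranges.
Mean of replicates: (19.78 + 19.17 + 19.78 + 19.78 + 19.17 + 19.78 + 18.29 + 19.62 + 14.81 + 19.62) / 10 = 189.8000 / 10 = 18.9800
Sum of squared deviations: (+0.8000)² + (+0.1900)² + (+0.8000)² + (+0.8000)² + (+0.1900)² + (+0.8000)² + (−0.6900)² + (+0.6400)² + (−4.1700)² + (+0.6400)² = 21.3164
Variance = 21.3164 / 9 = 2.3685
SE* = √2.3685

SE* = 1.539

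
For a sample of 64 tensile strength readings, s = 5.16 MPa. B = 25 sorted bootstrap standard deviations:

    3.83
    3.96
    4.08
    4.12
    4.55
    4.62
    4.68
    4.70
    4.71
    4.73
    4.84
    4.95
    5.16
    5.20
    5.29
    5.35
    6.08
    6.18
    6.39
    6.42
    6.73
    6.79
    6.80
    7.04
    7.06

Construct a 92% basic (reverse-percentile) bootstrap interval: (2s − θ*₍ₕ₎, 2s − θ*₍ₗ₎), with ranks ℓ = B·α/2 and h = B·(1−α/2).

Percentile endpoints at ranks 1 and 24: θ*₍1₎ = 3.83, θ*₍24₎ = 7.04.
Basic interval reflects these around s:
  lower = 2 × 5.16 − 7.04 = 3.28
  upper = 2 × 5.16 − 3.83 = 6.49

(3.28, 6.49)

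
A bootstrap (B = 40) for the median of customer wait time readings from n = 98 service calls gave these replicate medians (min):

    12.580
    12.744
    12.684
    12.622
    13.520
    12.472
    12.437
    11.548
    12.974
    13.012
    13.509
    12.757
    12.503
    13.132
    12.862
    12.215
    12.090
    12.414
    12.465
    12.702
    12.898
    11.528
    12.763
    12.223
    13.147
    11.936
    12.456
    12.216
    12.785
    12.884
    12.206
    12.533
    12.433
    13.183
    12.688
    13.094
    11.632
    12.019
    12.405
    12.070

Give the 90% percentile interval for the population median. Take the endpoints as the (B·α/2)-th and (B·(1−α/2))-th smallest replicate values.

Sorted replicates: 11.528, 11.548, 11.632, 11.936, 12.019, 12.070, 12.090, 12.206, 12.215, 12.216, 12.223, 12.405, 12.414, 12.433, 12.437, 12.456, 12.465, 12.472, 12.503, 12.533, 12.580, 12.622, 12.684, 12.688, 12.702, 12.744, 12.757, 12.763, 12.785, 12.862, 12.884, 12.898, 12.974, 13.012, 13.094, 13.132, 13.147, 13.183, 13.509, 13.520
α = 0.10; lower rank = 40 × 0.050 = 2; upper rank = 40 × 0.950 = 38.
The 2nd smallest replicate is 11.548; the 38th is 13.183.

(11.548, 13.183)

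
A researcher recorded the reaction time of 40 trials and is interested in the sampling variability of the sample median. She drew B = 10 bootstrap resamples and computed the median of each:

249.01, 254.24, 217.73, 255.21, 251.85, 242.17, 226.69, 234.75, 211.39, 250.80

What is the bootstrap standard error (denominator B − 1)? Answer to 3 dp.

Bootstrap SE is the standard deviation of the 10 replicate medians.
Mean of replicates: (249.01 + 254.24 + 217.73 + 255.21 + 251.85 + 242.17 + 226.69 + 234.75 + 211.39 + 250.80) / 10 = 2393.8400 / 10 = 239.3840
Sum of squared deviations: (+9.6260)² + (+14.8560)² + (−21.6540)² + (+15.8260)² + (+12.4660)² + (+2.7860)² + (−12.6940)² + (−4.6340)² + (−27.9940)² + (+11.4160)² = 2292.4822
Variance = 2292.4822 / 9 = 254.7202
SE* = √254.7202

SE* = 15.960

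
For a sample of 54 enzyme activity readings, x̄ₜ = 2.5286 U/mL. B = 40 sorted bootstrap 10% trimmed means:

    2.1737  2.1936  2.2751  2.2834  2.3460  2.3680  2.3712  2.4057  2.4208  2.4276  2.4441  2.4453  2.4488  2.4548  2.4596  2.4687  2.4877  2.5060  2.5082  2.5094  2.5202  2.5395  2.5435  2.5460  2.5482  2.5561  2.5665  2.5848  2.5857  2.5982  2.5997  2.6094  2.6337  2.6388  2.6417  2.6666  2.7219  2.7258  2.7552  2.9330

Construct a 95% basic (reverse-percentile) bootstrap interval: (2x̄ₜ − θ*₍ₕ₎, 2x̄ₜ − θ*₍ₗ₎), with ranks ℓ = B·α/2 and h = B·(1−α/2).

(2.3020, 2.8835)

Percentile endpoints at ranks 1 and 39: θ*₍1₎ = 2.1737, θ*₍39₎ = 2.7552.
Basic interval reflects these around x̄ₜ:
  lower = 2 × 2.5286 − 2.7552 = 2.3020
  upper = 2 × 2.5286 − 2.1737 = 2.8835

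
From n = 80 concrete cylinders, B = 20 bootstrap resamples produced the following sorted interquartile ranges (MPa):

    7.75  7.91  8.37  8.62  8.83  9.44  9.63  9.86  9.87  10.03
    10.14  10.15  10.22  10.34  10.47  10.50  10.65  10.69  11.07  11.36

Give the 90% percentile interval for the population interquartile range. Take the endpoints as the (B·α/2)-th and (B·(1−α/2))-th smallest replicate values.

(7.75, 11.07)

α = 0.10; lower rank = 20 × 0.050 = 1; upper rank = 20 × 0.950 = 19.
The 1st smallest replicate is 7.75; the 19th is 11.07.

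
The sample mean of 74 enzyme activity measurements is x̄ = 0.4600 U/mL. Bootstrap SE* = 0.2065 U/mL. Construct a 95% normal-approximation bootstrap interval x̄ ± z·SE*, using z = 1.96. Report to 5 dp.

(0.05526, 0.86474)

Margin = 1.96 × 0.2065 = 0.404740
Interval: 0.4600 ± 0.404740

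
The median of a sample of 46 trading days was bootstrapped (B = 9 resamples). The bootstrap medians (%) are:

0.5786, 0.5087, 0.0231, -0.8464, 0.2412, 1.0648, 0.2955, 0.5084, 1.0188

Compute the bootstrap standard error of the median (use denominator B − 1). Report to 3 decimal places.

SE* = 0.571

Bootstrap SE is the standard deviation of the 9 replicate medians.
Mean of replicates: (0.5786 + 0.5087 + 0.0231 + (-0.8464) + 0.2412 + 1.0648 + 0.2955 + 0.5084 + 1.0188) / 9 = 3.39270 / 9 = 0.37697
Sum of squared deviations: (+0.20163)² + (+0.13173)² + (−0.35387)² + (−1.22337)² + (−0.13577)² + (+0.68783)² + (−0.08147)² + (+0.13143)² + (+0.64183)² = 2.60727
Variance = 2.60727 / 8 = 0.32591
SE* = √0.32591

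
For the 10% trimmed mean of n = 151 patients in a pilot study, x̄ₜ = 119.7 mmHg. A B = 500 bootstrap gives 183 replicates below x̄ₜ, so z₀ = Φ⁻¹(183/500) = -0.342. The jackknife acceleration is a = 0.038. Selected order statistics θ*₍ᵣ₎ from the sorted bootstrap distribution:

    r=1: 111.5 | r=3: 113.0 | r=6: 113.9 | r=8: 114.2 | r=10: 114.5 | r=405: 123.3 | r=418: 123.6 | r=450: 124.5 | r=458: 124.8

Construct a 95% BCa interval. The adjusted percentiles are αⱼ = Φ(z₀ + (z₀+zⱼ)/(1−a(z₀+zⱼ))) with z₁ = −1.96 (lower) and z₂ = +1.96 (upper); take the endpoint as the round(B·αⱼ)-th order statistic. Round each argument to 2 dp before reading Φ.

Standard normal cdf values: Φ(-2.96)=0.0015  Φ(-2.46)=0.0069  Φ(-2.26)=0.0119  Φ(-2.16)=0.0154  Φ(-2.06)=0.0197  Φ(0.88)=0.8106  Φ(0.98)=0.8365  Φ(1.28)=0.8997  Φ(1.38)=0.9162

Lower: z₀ + z₁ = -0.342 + (-1.960) = -2.302; 1 − a(z₀+z₁) = 1 − (0.038)(-2.302) = 1.0875; argument = -0.342 + (-2.302)/1.0875 = -2.4588 → -2.46.
α₁ = Φ(-2.46) = 0.0069; rank = round(500 × 0.0069) = 3; θ*₍3₎ = 113.0.
Upper: z₀ + z₂ = 1.618; 1 − a(z₀+z₂) = 0.9385; argument = 1.3820 → 1.38; α₂ = 0.9162; rank = 458; θ*₍458₎ = 124.8.

(113.0, 124.8)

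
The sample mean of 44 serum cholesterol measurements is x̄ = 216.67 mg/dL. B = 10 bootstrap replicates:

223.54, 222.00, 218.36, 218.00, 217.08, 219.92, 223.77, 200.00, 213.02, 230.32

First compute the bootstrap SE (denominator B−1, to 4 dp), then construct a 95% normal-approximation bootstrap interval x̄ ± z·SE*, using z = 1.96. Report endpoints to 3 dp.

Mean of replicates = 218.6010; sum of squared deviations = 581.6177; SE* = √(581.6177/9) = 8.0389
Margin = 1.96 × 8.0389 = 15.7562
Interval: 216.67 ± 15.7562

(200.914, 232.426)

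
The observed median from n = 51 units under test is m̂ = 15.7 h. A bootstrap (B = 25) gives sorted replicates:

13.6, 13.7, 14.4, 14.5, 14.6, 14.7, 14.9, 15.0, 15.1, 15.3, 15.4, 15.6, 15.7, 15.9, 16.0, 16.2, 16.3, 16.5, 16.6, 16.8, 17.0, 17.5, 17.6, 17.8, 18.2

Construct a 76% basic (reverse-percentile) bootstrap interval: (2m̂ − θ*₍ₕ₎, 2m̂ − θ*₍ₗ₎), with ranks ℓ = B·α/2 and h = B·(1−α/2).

(13.9, 17.0)

Percentile endpoints at ranks 3 and 22: θ*₍3₎ = 14.4, θ*₍22₎ = 17.5.
Basic interval reflects these around m̂:
  lower = 2 × 15.7 − 17.5 = 13.9
  upper = 2 × 15.7 − 14.4 = 17.0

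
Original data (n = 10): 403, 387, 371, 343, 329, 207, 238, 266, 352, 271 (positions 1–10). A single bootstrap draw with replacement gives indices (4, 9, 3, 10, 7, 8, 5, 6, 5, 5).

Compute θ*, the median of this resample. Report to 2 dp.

Resample values: 343, 352, 371, 271, 238, 266, 329, 207, 329, 329.
Sorted: 207, 238, 266, 271, 329, 329, 329, 343, 352, 371
Median = average of the two middle values = 329.00

θ* = 329.00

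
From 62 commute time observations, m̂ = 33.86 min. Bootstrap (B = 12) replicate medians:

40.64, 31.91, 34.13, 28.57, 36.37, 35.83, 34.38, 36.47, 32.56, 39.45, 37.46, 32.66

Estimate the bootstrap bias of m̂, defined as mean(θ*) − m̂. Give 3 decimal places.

bias = +1.176

mean(θ*) = (40.64 + 31.91 + 34.13 + 28.57 + 36.37 + 35.83 + 34.38 + 36.47 + 32.56 + 39.45 + 37.46 + 32.66) / 12 = 35.0358
bias = 35.0358 − 33.86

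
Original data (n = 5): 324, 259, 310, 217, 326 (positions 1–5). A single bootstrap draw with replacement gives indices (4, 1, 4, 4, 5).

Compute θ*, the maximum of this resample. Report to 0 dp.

θ* = 326

Resample values: 217, 324, 217, 217, 326.
Maximum = 326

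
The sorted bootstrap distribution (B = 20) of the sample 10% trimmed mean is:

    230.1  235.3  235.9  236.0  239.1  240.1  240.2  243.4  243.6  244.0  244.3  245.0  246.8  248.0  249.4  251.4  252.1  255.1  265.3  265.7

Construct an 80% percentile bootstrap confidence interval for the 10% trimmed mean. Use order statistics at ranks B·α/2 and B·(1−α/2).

(235.3, 255.1)

α = 0.20; lower rank = 20 × 0.100 = 2; upper rank = 20 × 0.900 = 18.
The 2nd smallest replicate is 235.3; the 18th is 255.1.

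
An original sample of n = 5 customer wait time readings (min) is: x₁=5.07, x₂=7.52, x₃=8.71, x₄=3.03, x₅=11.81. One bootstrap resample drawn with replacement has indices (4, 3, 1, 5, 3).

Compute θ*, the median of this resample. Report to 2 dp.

Resample values: 3.03, 8.71, 5.07, 11.81, 8.71.
Sorted: 3.03, 5.07, 8.71, 8.71, 11.81
Median = middle value = 8.71

θ* = 8.71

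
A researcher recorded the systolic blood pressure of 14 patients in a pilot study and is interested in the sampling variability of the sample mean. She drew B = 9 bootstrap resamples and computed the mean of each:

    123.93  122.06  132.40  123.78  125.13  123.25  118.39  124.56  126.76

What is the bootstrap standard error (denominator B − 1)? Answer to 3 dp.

SE* = 3.768

Bootstrap SE is the standard deviation of the 9 replicate means.
Mean of replicates: (123.93 + 122.06 + 132.40 + 123.78 + 125.13 + 123.25 + 118.39 + 124.56 + 126.76) / 9 = 1120.2600 / 9 = 124.4733
Sum of squared deviations: (−0.5433)² + (−2.4133)² + (+7.9267)² + (−0.6933)² + (+0.6567)² + (−1.2233)² + (−6.0833)² + (+0.0867)² + (+2.2867)² = 113.6032
Variance = 113.6032 / 8 = 14.2004
SE* = √14.2004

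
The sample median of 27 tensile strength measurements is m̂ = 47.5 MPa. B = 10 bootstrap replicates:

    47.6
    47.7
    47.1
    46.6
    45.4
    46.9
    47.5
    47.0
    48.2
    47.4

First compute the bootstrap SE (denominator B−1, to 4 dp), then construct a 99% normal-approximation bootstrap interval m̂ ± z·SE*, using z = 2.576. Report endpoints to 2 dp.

Mean of replicates = 47.1400; sum of squared deviations = 5.2440; SE* = √(5.2440/9) = 0.7633
Margin = 2.576 × 0.7633 = 1.966
Interval: 47.5 ± 1.966

(45.53, 49.47)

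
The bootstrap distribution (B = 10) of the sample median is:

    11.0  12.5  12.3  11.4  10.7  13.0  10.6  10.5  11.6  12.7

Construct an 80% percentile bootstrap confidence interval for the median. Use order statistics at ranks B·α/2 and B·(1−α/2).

(10.5, 12.7)

Sorted replicates: 10.5, 10.6, 10.7, 11.0, 11.4, 11.6, 12.3, 12.5, 12.7, 13.0
α = 0.20; lower rank = 10 × 0.100 = 1; upper rank = 10 × 0.900 = 9.
The 1st smallest replicate is 10.5; the 9th is 12.7.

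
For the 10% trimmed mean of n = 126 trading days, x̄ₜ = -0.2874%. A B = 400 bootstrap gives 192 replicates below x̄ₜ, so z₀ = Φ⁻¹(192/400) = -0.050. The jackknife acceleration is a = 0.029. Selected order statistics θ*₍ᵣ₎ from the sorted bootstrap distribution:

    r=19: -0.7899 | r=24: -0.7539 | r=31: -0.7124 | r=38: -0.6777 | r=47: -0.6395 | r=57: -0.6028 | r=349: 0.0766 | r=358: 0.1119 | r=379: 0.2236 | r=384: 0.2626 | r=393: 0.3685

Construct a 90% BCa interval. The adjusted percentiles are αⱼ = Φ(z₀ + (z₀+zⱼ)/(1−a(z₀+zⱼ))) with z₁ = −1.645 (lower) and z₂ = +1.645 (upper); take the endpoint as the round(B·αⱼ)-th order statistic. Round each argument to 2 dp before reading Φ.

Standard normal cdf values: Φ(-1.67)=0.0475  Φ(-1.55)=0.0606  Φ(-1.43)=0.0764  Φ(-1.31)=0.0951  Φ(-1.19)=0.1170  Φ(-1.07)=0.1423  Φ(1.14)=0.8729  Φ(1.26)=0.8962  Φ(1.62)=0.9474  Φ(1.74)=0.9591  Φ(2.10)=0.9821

Lower: z₀ + z₁ = -0.050 + (-1.645) = -1.695; 1 − a(z₀+z₁) = 1 − (0.029)(-1.695) = 1.0492; argument = -0.050 + (-1.695)/1.0492 = -1.6656 → -1.67.
α₁ = Φ(-1.67) = 0.0475; rank = round(400 × 0.0475) = 19; θ*₍19₎ = -0.7899.
Upper: z₀ + z₂ = 1.595; 1 − a(z₀+z₂) = 0.9537; argument = 1.6224 → 1.62; α₂ = 0.9474; rank = 379; θ*₍379₎ = 0.2236.

(-0.7899, 0.2236)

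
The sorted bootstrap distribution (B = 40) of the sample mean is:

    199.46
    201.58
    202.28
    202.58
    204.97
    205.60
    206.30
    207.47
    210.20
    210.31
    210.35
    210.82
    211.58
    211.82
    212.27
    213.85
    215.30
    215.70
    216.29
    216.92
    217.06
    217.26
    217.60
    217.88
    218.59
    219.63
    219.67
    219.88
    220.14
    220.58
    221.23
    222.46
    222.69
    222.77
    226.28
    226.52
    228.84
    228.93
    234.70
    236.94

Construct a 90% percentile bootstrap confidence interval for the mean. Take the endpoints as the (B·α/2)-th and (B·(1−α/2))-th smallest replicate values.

α = 0.10; lower rank = 40 × 0.050 = 2; upper rank = 40 × 0.950 = 38.
The 2nd smallest replicate is 201.58; the 38th is 228.93.

(201.58, 228.93)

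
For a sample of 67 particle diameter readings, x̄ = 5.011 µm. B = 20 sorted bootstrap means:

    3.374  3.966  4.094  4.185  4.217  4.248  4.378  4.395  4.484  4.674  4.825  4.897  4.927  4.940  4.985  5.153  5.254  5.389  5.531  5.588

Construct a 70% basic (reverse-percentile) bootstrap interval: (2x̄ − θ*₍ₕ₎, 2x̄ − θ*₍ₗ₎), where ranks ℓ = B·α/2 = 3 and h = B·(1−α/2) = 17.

Percentile endpoints at ranks 3 and 17: θ*₍3₎ = 4.094, θ*₍17₎ = 5.254.
Basic interval reflects these around x̄:
  lower = 2 × 5.011 − 5.254 = 4.768
  upper = 2 × 5.011 − 4.094 = 5.928

(4.768, 5.928)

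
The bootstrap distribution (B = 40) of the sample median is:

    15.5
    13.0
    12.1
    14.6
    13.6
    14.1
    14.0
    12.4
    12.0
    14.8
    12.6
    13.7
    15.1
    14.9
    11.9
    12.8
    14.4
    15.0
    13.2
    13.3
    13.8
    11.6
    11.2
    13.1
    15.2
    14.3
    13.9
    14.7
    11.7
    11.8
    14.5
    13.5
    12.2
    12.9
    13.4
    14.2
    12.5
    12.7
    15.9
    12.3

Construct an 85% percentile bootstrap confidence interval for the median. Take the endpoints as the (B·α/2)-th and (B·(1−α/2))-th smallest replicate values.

Sorted replicates: 11.2, 11.6, 11.7, 11.8, 11.9, 12.0, 12.1, 12.2, 12.3, 12.4, 12.5, 12.6, 12.7, 12.8, 12.9, 13.0, 13.1, 13.2, 13.3, 13.4, 13.5, 13.6, 13.7, 13.8, 13.9, 14.0, 14.1, 14.2, 14.3, 14.4, 14.5, 14.6, 14.7, 14.8, 14.9, 15.0, 15.1, 15.2, 15.5, 15.9
α = 0.15; lower rank = 40 × 0.075 = 3; upper rank = 40 × 0.925 = 37.
The 3rd smallest replicate is 11.7; the 37th is 15.1.

(11.7, 15.1)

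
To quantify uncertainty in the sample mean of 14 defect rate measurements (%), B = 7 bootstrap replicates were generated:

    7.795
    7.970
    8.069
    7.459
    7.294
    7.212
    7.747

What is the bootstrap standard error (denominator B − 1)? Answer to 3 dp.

SE* = 0.333

Bootstrap SE is the standard deviation of the 7 replicate means.
Mean of replicates: (7.795 + 7.970 + 8.069 + 7.459 + 7.294 + 7.212 + 7.747) / 7 = 53.5460 / 7 = 7.6494
Sum of squared deviations: (+0.1456)² + (+0.3206)² + (+0.4196)² + (−0.1904)² + (−0.3554)² + (−0.4374)² + (+0.0976)² = 0.6635
Variance = 0.6635 / 6 = 0.1106
SE* = √0.1106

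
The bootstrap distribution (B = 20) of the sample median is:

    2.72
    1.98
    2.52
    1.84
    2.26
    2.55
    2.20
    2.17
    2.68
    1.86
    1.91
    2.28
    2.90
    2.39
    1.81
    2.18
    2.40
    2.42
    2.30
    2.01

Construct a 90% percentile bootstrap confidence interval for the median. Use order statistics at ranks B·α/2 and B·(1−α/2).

Sorted replicates: 1.81, 1.84, 1.86, 1.91, 1.98, 2.01, 2.17, 2.18, 2.20, 2.26, 2.28, 2.30, 2.39, 2.40, 2.42, 2.52, 2.55, 2.68, 2.72, 2.90
α = 0.10; lower rank = 20 × 0.050 = 1; upper rank = 20 × 0.950 = 19.
The 1st smallest replicate is 1.81; the 19th is 2.72.

(1.81, 2.72)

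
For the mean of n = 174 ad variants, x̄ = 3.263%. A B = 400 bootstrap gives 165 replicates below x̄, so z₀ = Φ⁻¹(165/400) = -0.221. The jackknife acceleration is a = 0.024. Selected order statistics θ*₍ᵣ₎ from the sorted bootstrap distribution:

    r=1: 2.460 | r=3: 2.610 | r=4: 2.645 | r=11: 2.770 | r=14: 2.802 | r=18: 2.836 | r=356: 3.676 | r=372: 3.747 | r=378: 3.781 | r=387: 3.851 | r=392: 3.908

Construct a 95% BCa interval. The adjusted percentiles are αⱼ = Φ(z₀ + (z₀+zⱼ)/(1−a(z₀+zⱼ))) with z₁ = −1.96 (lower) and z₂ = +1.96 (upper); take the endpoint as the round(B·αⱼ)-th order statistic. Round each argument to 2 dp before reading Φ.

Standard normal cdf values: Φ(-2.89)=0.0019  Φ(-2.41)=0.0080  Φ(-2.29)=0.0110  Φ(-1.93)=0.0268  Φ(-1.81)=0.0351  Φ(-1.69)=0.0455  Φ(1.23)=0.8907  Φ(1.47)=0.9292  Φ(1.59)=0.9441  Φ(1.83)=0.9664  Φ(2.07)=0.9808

Lower: z₀ + z₁ = -0.221 + (-1.960) = -2.181; 1 − a(z₀+z₁) = 1 − (0.024)(-2.181) = 1.0523; argument = -0.221 + (-2.181)/1.0523 = -2.2935 → -2.29.
α₁ = Φ(-2.29) = 0.0110; rank = round(400 × 0.0110) = 4; θ*₍4₎ = 2.645.
Upper: z₀ + z₂ = 1.739; 1 − a(z₀+z₂) = 0.9583; argument = 1.5937 → 1.59; α₂ = 0.9441; rank = 378; θ*₍378₎ = 3.781.

(2.645, 3.781)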